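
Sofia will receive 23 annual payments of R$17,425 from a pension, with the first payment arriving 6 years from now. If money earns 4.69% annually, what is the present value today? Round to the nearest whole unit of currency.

R$192,487

Value one period before first payment (t=5): 17425 × [1 − (1+0.0469)^(−23)] / 0.0469 = 17425 × 13.891641 = 242,061.8421
PV₀ = 242,061.8421 / (1+0.0469)^5 = 242,061.8421 / 1.257552 = 192,486.5263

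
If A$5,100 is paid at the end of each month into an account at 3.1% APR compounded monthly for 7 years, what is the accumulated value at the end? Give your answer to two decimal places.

A$477,747.99

i = 0.031/12 = 0.00258333 per month; n = 7·12 = 84.
Accumulation factor s(84|0.00258333) = 93.676076; FV = 5100 × 93.676076 = 477,747.9895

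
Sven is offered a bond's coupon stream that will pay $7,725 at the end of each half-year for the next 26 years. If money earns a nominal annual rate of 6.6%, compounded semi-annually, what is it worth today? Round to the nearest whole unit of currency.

Periodic rate i = 0.066/2 = 0.033; n = 26 × 2 = 52 periods.
PV = 7725 × [1 − (1+0.033)^(−52)] / 0.033 = 7725 × 24.701982 = 190,822.8086

$190,823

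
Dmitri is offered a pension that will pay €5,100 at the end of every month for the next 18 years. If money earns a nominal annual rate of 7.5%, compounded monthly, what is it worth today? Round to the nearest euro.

€603,569

Periodic rate i = 0.075/12 = 0.00625; n = 18 × 12 = 216 periods.
Annuity factor a(216|0.00625) = 118.346930; PV = 5100 × 118.346930 = 603,569.3443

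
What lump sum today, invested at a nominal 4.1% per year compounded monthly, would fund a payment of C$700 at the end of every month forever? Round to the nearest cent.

C$204,878.05

Periodic rate i = 0.041/12 = 0.00341667.
PV = C/r = 700/0.00341667 = 204,878.0488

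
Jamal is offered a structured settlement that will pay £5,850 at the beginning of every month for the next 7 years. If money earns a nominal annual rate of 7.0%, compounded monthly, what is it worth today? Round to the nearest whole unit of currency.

£389,866

i = 0.07/12 = 0.00583333 per month; n = 7·12 = 84.
Annuity factor a(84|0.00583333) × (1+i) = 66.643786; PV = 5850 × 66.643786 = 389,866.1475
(annuity-due: payments at period start, so ×(1+i).)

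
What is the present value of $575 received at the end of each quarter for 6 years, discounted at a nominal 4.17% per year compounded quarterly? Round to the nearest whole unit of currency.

$12,153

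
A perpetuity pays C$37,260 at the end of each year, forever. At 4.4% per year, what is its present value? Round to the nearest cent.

C$846,818.18

PV = C/r = 37260/0.044 = 846,818.1818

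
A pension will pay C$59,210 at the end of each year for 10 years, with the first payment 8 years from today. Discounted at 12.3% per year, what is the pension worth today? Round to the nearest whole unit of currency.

PV at t=7 (ordinary 10-year annuity): 59210 × a(10|0.123) = 59210 × 5.581507 = 330,481.0203
Discount back 7 years: 330,481.0203 × (1+0.123)^(−7) = 330,481.0203 × 0.443958 = 146,719.6320

C$146,720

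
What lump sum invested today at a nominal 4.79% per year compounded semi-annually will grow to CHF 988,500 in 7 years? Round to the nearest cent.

CHF 709,698.96

i = 0.0479/2 = 0.02395 per half-year; n = 7·2 = 14.
PV = FV·(1+i)^(−n) = 988,500 × 0.717955 = 709,698.9602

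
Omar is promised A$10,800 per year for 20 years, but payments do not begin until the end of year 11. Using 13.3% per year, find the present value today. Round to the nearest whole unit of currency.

Value one period before first payment (t=10): 10800 × [1 − (1+0.133)^(−20)] / 0.133 = 10800 × 6.899997 = 74,519.9697
PV₀ = 74,519.9697 / (1+0.133)^10 = 74,519.9697 / 3.485773 = 21,378.3199

A$21,378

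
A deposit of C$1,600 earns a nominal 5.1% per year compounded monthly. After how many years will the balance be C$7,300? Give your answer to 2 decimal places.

29.83 years

Periodic rate i = 0.051/12 = 0.00425.
(1+i)^n = 7300/1600 = 4.56250, so n = ln 4.56250 / ln 1.00425 = 357.9045 months
= 357.9045/12 years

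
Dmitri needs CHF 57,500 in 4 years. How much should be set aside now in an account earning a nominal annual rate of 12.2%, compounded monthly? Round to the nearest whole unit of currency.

With 12 periods per year: i = 0.0101667, n = 48.
PV = 57,500 / (1 + 0.0101667)^48 = 57,500 / 1.625046 = 35,383.6174

CHF 35,384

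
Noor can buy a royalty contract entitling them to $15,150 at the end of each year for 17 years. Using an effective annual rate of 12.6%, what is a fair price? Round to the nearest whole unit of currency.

$104,247

PV = PMT · [1 − (1+i)^(−n)] / i = 15150 · 6.880963 = 104,246.5862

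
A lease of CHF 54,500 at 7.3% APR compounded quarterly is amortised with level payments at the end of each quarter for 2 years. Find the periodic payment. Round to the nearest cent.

Periodic rate i = 0.073/4 = 0.01825; n = 2 × 4 = 8 periods.
Annuity-PV factor = 7.381046; PMT = 54500 / 7.381046 = 7,383.7772

CHF 7,383.78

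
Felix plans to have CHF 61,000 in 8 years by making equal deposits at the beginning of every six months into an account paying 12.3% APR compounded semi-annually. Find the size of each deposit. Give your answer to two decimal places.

CHF 2,210.94

i = 0.123/2 = 0.0615 per half-year; n = 8·2 = 16.
PMT = 61000 / ( [(1+0.0615)^16 − 1] / 0.0615 × (1+i) ) = 61000 / 27.590086 = 2,210.9391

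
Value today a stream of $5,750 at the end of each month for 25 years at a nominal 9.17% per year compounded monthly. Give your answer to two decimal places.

i = 0.0917/12 = 0.00764167 per month; n = 25·12 = 300.
Annuity factor a(300|0.00764167) = 117.527008; PV = 5750 × 117.527008 = 675,780.2952

$675,780.30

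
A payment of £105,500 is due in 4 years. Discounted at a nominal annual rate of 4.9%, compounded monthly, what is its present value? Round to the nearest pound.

£86,757

With 12 periods per year: i = 0.00408333, n = 48.
PV = FV·(1+i)^(−n) = 105,500 × 0.822340 = 86,756.9069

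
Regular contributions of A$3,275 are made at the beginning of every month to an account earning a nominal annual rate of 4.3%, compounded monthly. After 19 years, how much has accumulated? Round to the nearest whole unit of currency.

Periodic rate i = 0.043/12 = 0.00358333; n = 19 × 12 = 228 periods.
Accumulation factor s(228|0.00358333) × (1+i) = 352.998610; FV = 3275 × 352.998610 = 1,156,070.4474
Payments are at the start of each period, so multiply by (1+i).

A$1,156,070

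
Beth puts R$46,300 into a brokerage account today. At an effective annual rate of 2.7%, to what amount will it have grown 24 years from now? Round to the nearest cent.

R$87,754.95

FV = PV·(1+i)^n = 46,300 × 1.895355 = 87,754.9529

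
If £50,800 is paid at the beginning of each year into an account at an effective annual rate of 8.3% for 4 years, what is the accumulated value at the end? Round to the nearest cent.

Accumulation factor s(4|0.083) × (1+i) = 4.901796; FV = 50800 × 4.901796 = 249,011.2568
(annuity-due: payments at period start, so ×(1+i).)

£249,011.26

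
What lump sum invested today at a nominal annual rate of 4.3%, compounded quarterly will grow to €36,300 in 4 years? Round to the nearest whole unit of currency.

€30,592

Periodic rate i = 0.043/4 = 0.01075; n = 4 × 4 = 16 periods.
PV = 36,300 / (1 + 0.01075)^16 = 36,300 / 1.186588 = 30,591.9123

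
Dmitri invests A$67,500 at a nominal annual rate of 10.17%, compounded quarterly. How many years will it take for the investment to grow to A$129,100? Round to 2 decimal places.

Periodic rate i = 0.1017/4 = 0.025425.
n = ln(129100/67500) / ln(1+0.025425) = ln(1.91259) / 0.025107 = 25.8277 quarters
= 25.8277/4 years

6.46 years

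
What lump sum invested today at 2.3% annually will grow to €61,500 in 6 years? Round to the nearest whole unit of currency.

€53,656

PV = FV·(1+i)^(−n) = 61,500 × 0.872461 = 53,656.3731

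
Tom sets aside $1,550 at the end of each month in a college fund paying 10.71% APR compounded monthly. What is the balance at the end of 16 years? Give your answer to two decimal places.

i = 0.1071/12 = 0.008925 per month; n = 16·12 = 192.
FV = PMT · [(1+i)^n − 1] / i = 1550 · 504.972572 = 782,707.4866

$782,707.49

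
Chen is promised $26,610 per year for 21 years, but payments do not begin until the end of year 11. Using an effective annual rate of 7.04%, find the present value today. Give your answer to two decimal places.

$145,559.02

PV at t=10 (ordinary 21-year annuity): 26610 × a(21|0.0704) = 26610 × 10.800783 = 287,408.8380
Discount back 10 years: 287,408.8380 × (1+0.0704)^(−10) = 287,408.8380 × 0.506453 = 145,559.0172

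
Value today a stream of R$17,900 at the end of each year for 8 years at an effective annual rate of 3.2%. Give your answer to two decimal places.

R$124,599.09

Annuity factor a(8|0.032) = 6.960843; PV = 17900 × 6.960843 = 124,599.0884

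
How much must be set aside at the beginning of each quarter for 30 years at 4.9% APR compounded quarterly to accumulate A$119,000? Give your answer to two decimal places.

A$435.00

Periodic rate i = 0.049/4 = 0.01225; n = 30 × 4 = 120 periods.
PMT = 119000 / ( [(1+0.01225)^120 − 1] / 0.01225 × (1+i) ) = 119000 / 273.560814 = 435.0038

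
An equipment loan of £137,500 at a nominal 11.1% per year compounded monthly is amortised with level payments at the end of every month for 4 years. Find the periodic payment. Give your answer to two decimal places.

Periodic rate i = 0.111/12 = 0.00925; n = 4 × 12 = 48 periods.
Annuity-PV factor = 38.618817; PMT = 137500 / 38.618817 = 3,560.4405

£3,560.44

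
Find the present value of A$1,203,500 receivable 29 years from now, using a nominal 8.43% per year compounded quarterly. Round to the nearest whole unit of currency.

A$107,093

With 4 periods per year: i = 0.021075, n = 116.
PV = 1,203,500 / (1 + 0.021075)^116 = 1,203,500 / 11.237937 = 107,092.6093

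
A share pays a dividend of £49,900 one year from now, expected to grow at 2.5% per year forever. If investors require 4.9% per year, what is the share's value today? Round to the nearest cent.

PV = D₁/(r − g) = 49900/(0.049 − 0.025) = 2,079,166.6667

£2,079,166.67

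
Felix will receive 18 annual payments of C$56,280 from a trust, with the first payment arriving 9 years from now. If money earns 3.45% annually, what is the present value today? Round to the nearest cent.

Value one period before first payment (t=8): 56280 × [1 − (1+0.0345)^(−18)] / 0.0345 = 56280 × 13.244519 = 745,401.5288
Discount back 8 years: 745,401.5288 × (1+0.0345)^(−8) = 745,401.5288 × 0.762353 = 568,258.9953

C$568,259.00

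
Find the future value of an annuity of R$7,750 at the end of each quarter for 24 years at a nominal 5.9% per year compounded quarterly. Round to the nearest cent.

R$1,617,365.43

Periodic rate i = 0.059/4 = 0.01475; n = 24 × 4 = 96 periods.
Accumulation factor s(96|0.01475) = 208.692314; FV = 7750 × 208.692314 = 1,617,365.4336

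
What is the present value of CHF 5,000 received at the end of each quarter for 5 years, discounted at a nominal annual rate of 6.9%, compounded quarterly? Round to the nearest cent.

i = 0.069/4 = 0.01725 per quarter; n = 5·4 = 20.
PV = 5000 × [1 − (1+0.01725)^(−20)] / 0.01725 = 5000 × 16.793803 = 83,969.0164

CHF 83,969.02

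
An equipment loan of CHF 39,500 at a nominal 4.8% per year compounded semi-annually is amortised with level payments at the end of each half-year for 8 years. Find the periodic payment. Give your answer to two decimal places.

CHF 3,002.16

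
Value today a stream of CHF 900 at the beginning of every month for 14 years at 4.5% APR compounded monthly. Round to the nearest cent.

CHF 112,447.37

With 12 periods per year: i = 0.00375, n = 168.
Annuity factor a(168|0.00375) × (1+i) = 124.941520; PV = 900 × 124.941520 = 112,447.3679
Payments are at the start of each period, so multiply by (1+i).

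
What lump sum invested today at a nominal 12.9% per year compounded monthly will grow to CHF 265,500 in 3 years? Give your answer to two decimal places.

i = 0.129/12 = 0.01075 per month; n = 3·12 = 36.
Discount factor = (1+0.01075)^(−36) = 0.680495; PV = 265,500 × 0.680495 = 180,671.4480

CHF 180,671.45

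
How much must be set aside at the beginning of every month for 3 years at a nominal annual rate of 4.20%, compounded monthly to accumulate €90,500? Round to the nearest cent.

€2,354.99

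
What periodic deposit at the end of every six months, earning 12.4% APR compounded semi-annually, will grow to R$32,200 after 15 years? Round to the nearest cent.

R$393.17

i = 0.124/2 = 0.062 per half-year; n = 15·2 = 30.
FV-annuity factor = 81.897539; PMT = 32200 / 81.897539 = 393.1742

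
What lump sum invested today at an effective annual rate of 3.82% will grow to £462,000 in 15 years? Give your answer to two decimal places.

£263,285.30

PV = FV·(1+i)^(−n) = 462,000 × 0.569882 = 263,285.2973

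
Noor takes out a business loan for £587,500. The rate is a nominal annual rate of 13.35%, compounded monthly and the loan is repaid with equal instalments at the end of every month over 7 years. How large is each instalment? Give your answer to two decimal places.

With 12 periods per year: i = 0.011125, n = 84.
PMT = 587500 / ( [1 − (1+0.011125)^(−84)] / 0.011125 ) = 587500 / 54.398726 = 10,799.8852

£10,799.89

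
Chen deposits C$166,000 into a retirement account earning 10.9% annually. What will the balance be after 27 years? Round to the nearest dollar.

166,000 × (1+0.109)^27 = 166,000 × 16.336226 = 2,711,813.5977

C$2,711,814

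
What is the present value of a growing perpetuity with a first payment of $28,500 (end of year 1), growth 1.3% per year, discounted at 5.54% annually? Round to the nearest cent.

$672,169.81

PV = D₁/(r − g) = 28500/(0.0554 − 0.013) = 672,169.8113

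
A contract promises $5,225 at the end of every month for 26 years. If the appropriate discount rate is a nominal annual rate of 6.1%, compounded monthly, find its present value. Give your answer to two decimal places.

$816,572.78

With 12 periods per year: i = 0.00508333, n = 312.
PV = PMT · [1 − (1+i)^(−n)] / i = 5225 · 156.281872 = 816,572.7800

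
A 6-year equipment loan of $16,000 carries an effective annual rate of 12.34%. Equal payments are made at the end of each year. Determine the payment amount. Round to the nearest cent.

PMT = 16000 / ( [1 − (1+0.1234)^(−6)] / 0.1234 ) = 16000 / 4.072119 = 3,929.1578

$3,929.16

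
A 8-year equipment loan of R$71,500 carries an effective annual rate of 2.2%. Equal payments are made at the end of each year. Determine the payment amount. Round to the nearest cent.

Annuity-PV factor = 7.262743; PMT = 71500 / 7.262743 = 9,844.7650

R$9,844.76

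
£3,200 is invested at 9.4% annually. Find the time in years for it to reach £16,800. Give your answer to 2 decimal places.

18.46 years

(1+i)^n = 16800/3200 = 5.25000, so n = ln 5.25000 / ln 1.094 = 18.4574 years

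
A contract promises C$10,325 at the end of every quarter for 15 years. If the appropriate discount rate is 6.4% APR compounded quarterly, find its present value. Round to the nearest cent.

Periodic rate i = 0.064/4 = 0.016; n = 15 × 4 = 60 periods.
Annuity factor a(60|0.016) = 38.386651; PV = 10325 × 38.386651 = 396,342.1666

C$396,342.17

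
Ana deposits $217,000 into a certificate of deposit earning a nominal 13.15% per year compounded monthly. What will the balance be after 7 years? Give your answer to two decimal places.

Periodic rate i = 0.1315/12 = 0.0109583; n = 7 × 12 = 84 periods.
217,000 × (1+0.0109583)^84 = 217,000 × 2.498006 = 542,067.3884

$542,067.39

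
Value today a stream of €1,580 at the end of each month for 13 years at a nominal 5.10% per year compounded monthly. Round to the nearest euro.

Periodic rate i = 0.051/12 = 0.00425; n = 13 × 12 = 156 periods.
PV = 1580 × [1 − (1+0.00425)^(−156)] / 0.00425 = 1580 × 113.875868 = 179,923.8718

€179,924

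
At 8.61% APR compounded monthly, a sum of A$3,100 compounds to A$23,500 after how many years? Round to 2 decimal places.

23.61 years

Periodic rate i = 0.0861/12 = 0.007175.
n = ln(23500/3100) / ln(1+0.007175) = ln(7.58065) / 0.007149 = 283.3249 months
= 283.3249/12 years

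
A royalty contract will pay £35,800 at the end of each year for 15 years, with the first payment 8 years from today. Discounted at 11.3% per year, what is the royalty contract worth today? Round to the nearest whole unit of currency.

£119,686

Value one period before first payment (t=7): 35800 × [1 − (1+0.113)^(−15)] / 0.113 = 35800 × 7.073348 = 253,225.8734
Discount back 7 years: 253,225.8734 × (1+0.113)^(−7) = 253,225.8734 × 0.472644 = 119,685.6072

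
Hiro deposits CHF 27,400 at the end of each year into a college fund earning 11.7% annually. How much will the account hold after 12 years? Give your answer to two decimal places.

CHF 649,304.29

Accumulation factor s(12|0.117) = 23.697237; FV = 27400 × 23.697237 = 649,304.2855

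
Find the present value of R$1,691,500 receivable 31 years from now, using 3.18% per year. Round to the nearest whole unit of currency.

PV = FV·(1+i)^(−n) = 1,691,500 × 0.378912 = 640,930.2544

R$640,930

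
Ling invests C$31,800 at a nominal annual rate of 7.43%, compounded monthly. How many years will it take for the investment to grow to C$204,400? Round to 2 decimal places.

25.12 years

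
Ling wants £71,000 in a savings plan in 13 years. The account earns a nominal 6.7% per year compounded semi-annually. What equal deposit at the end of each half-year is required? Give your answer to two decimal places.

£1,754.78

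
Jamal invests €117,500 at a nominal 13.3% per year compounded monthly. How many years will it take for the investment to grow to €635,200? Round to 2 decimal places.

12.76 years

Periodic rate i = 0.133/12 = 0.0110833.
n = ln(635200/117500) / ln(1+0.0110833) = ln(5.40596) / 0.011022 = 153.0980 months
= 153.0980/12 years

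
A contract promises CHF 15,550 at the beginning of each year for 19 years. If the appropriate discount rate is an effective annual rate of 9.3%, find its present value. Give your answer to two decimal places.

CHF 149,019.00

PV = 15550 × [1 − (1+0.093)^(−19)] / 0.093 × (1+i) = 15550 × 9.583216 = 149,019.0047
(annuity-due: payments at period start, so ×(1+i).)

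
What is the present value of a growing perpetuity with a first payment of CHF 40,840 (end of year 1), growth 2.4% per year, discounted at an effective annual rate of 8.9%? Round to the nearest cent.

PV = PMT / (i − g) = 40840 / (0.089 − 0.024) = 40840 / 0.065000 = 628,307.6923

CHF 628,307.69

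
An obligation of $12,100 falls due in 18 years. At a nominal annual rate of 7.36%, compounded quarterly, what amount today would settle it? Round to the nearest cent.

i = 0.0736/4 = 0.0184 per quarter; n = 18·4 = 72.
PV = FV·(1+i)^(−n) = 12,100 × 0.269077 = 3,255.8264

$3,255.83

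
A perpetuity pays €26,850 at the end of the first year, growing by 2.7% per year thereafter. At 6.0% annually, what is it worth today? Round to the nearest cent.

PV = D₁/(r − g) = 26850/(0.06 − 0.027) = 813,636.3636

€813,636.36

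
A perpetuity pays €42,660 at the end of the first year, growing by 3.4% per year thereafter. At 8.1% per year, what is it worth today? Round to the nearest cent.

PV = PMT / (i − g) = 42660 / (0.081 − 0.034) = 42660 / 0.047000 = 907,659.5745

€907,659.57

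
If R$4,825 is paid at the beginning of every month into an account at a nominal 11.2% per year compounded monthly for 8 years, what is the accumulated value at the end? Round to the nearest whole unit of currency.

R$751,181

i = 0.112/12 = 0.00933333 per month; n = 8·12 = 96.
Accumulation factor s(96|0.00933333) × (1+i) = 155.685204; FV = 4825 × 155.685204 = 751,181.1094
(Beginning-of-period payments → annuity-due factor ×(1+i).)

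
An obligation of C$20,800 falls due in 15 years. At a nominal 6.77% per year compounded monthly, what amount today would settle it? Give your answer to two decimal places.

C$7,555.73

With 12 periods per year: i = 0.00564167, n = 180.
Discount factor = (1+0.00564167)^(−180) = 0.363256; PV = 20,800 × 0.363256 = 7,555.7345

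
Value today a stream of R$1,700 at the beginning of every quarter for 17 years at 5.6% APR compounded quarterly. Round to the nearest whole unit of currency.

R$75,290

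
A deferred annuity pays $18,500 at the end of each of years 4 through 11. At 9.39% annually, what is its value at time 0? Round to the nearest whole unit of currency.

$77,103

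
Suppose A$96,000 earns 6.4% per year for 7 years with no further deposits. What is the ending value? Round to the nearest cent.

A$148,204.92

96,000 × (1+0.064)^7 = 96,000 × 1.543801 = 148,204.9226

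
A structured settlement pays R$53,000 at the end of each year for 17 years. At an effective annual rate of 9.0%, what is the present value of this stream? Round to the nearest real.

R$452,812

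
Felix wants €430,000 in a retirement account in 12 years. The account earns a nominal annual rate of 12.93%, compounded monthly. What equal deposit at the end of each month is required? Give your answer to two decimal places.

€1,259.03

Periodic rate i = 0.1293/12 = 0.010775; n = 12 × 12 = 144 periods.
PMT = 430000 / ( [(1+0.010775)^144 − 1] / 0.010775 ) = 430000 / 341.532283 = 1,259.0318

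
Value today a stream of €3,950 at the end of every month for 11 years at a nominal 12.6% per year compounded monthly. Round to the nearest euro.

€281,433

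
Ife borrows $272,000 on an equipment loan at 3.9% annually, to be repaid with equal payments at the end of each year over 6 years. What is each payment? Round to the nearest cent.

$51,718.44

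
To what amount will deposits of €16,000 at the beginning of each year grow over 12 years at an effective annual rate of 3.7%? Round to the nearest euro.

Accumulation factor s(12|0.037) × (1+i) = 15.316286; FV = 16000 × 15.316286 = 245,060.5834
(annuity-due: payments at period start, so ×(1+i).)

€245,061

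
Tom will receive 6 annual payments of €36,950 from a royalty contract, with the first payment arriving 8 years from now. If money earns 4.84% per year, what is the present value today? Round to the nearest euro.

€135,409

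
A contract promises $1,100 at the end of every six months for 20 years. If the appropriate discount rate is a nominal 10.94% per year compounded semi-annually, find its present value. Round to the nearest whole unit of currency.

$17,721

Periodic rate i = 0.1094/2 = 0.0547; n = 20 × 2 = 40 periods.
Annuity factor a(40|0.0547) = 16.109561; PV = 1100 × 16.109561 = 17,720.5167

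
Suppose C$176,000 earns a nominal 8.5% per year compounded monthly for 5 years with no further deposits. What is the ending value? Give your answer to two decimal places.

C$268,804.91

With 12 periods per year: i = 0.00708333, n = 60.
176,000 × (1+0.00708333)^60 = 176,000 × 1.527301 = 268,804.9052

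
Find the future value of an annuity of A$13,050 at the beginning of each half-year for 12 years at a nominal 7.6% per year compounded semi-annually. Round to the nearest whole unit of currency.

A$516,020

With 2 periods per year: i = 0.038, n = 24.
Accumulation factor s(24|0.038) × (1+i) = 39.541727; FV = 13050 × 39.541727 = 516,019.5397
Payments are at the start of each period, so multiply by (1+i).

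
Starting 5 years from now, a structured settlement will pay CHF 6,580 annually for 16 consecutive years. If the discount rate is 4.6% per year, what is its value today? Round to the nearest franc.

PV at t=4 (ordinary 16-year annuity): 6580 × a(16|0.046) = 6580 × 11.153049 = 73,387.0648
Discount back 4 years: 73,387.0648 × (1+0.046)^(−4) = 73,387.0648 × 0.835359 = 61,304.5600

CHF 61,305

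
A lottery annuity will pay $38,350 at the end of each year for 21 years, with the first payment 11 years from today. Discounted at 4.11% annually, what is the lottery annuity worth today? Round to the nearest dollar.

$356,028

PV at t=10 (ordinary 21-year annuity): 38350 × a(21|0.0411) = 38350 × 13.888104 = 532,608.7904
PV₀ = 532,608.7904 / (1+0.0411)^10 = 532,608.7904 / 1.495975 = 356,027.7627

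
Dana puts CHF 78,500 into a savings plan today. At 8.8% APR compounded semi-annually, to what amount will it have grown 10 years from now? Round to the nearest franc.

CHF 185,729

With 2 periods per year: i = 0.044, n = 20.
78,500 × (1+0.044)^20 = 78,500 × 2.365974 = 185,728.9614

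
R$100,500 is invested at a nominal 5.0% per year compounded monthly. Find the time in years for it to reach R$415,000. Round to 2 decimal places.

28.42 years

Periodic rate i = 0.05/12 = 0.00416667.
(1+i)^n = 415000/100500 = 4.12935, so n = ln 4.12935 / ln 1.00417 = 341.0576 months
= 341.0576/12 years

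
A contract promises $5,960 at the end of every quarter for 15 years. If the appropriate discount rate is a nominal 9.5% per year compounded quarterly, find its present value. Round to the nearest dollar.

i = 0.095/4 = 0.02375 per quarter; n = 15·4 = 60.
Annuity factor a(60|0.02375) = 31.808482; PV = 5960 × 31.808482 = 189,578.5503

$189,579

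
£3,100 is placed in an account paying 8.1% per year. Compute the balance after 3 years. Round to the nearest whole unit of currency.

£3,916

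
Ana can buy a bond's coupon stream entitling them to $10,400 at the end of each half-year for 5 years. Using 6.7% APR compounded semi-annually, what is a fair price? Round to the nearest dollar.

With 2 periods per year: i = 0.0335, n = 10.
Annuity factor a(10|0.0335) = 8.379840; PV = 10400 × 8.379840 = 87,150.3322

$87,150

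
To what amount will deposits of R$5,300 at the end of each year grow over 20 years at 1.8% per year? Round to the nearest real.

R$126,242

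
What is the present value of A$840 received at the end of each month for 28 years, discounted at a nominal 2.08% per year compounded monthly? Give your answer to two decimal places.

i = 0.0208/12 = 0.00173333 per month; n = 28·12 = 336.
PV = 840 × [1 − (1+0.00173333)^(−336)] / 0.00173333 = 840 × 254.516598 = 213,793.9424

A$213,793.94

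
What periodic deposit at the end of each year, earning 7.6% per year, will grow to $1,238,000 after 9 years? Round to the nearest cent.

FV-annuity factor = 12.280919; PMT = 1.238e+06 / 12.280919 = 100,806.7909

$100,806.79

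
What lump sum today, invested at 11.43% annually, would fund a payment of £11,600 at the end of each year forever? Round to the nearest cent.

£101,487.31

PV = PMT / i = 11600 / 0.1143 = 101,487.3141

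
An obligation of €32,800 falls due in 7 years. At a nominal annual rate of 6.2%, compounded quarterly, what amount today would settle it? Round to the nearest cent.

€21,322.39

Periodic rate i = 0.062/4 = 0.0155; n = 7 × 4 = 28 periods.
PV = 32,800 / (1 + 0.0155)^28 = 32,800 / 1.538289 = 21,322.3892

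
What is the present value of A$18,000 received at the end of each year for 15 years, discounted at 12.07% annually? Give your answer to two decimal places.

PV = PMT · [1 − (1+i)^(−n)] / i = 18000 · 6.785485 = 122,138.7215

A$122,138.72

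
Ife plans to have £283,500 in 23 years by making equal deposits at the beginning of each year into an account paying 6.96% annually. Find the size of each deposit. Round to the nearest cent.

£4,985.93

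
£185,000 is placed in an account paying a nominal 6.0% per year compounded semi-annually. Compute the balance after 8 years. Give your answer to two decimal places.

With 2 periods per year: i = 0.03, n = 16.
FV = PV·(1+i)^n = 185,000 × 1.604706 = 296,870.6912

£296,870.69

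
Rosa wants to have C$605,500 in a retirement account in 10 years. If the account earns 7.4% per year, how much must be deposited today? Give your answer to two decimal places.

C$296,531.84

PV = 605,500 / (1 + 0.074)^10 = 605,500 / 2.041939 = 296,531.8410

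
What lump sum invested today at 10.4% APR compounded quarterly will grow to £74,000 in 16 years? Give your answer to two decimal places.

£14,315.31

Periodic rate i = 0.104/4 = 0.026; n = 16 × 4 = 64 periods.
PV = 74,000 / (1 + 0.026)^64 = 74,000 / 5.169292 = 14,315.3058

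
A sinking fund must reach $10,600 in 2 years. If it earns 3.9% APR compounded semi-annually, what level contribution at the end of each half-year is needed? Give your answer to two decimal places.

Periodic rate i = 0.039/2 = 0.0195; n = 2 × 2 = 4 periods.
PMT = 10600 / ( [(1+0.0195)^4 − 1] / 0.0195 ) = 10600 / 4.118528 = 2,573.7348

$2,573.73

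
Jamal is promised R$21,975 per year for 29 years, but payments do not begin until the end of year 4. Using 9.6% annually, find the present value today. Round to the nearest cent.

PV at t=3 (ordinary 29-year annuity): 21975 × a(29|0.096) = 21975 × 9.686835 = 212,868.1994
PV₀ = 212,868.1994 / (1+0.096)^3 = 212,868.1994 / 1.316533 = 161,688.4970

R$161,688.50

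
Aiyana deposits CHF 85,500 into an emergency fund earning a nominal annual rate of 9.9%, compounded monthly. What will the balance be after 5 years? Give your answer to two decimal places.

Periodic rate i = 0.099/12 = 0.00825; n = 5 × 12 = 60 periods.
FV = 85,500 × (1 + 0.00825)^60 = 139,978.0553

CHF 139,978.06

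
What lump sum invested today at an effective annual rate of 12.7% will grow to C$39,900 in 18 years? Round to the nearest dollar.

PV = 39,900 / (1 + 0.127)^18 = 39,900 / 8.602615 = 4,638.1246

C$4,638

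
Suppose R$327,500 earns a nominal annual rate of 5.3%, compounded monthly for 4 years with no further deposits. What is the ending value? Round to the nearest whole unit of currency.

With 12 periods per year: i = 0.00441667, n = 48.
327,500 × (1+0.00441667)^48 = 327,500 × 1.235571 = 404,649.5008

R$404,650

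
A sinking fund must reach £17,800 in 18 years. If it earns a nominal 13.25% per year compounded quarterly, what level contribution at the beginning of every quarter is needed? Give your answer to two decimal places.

i = 0.1325/4 = 0.033125 per quarter; n = 18·4 = 72.
PMT = 17800 / ( [(1+0.033125)^72 − 1] / 0.033125 × (1+i) ) = 17800 / 294.650790 = 60.4105

£60.41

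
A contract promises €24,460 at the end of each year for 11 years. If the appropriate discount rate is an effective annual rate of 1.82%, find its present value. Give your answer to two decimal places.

PV = PMT · [1 − (1+i)^(−n)] / i = 24460 · 9.887814 = 241,855.9358

€241,855.94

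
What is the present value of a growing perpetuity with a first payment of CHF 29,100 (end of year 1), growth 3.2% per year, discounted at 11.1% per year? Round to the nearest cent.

CHF 368,354.43

PV = D₁/(r − g) = 29100/(0.111 − 0.032) = 368,354.4304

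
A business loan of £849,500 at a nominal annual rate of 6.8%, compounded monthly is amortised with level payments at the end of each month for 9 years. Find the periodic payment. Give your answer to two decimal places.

With 12 periods per year: i = 0.00566667, n = 108.
PMT = 849500 / ( [1 − (1+0.00566667)^(−108)] / 0.00566667 ) = 849500 / 80.611268 = 10,538.2290

£10,538.23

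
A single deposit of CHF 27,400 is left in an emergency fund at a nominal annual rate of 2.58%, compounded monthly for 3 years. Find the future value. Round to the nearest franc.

Periodic rate i = 0.0258/12 = 0.00215; n = 3 × 12 = 36 periods.
FV = PV·(1+i)^n = 27,400 × 1.080384 = 29,602.5329

CHF 29,603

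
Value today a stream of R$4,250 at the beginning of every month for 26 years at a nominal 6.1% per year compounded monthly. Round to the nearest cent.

With 12 periods per year: i = 0.00508333, n = 312.
Annuity factor a(312|0.00508333) × (1+i) = 157.076305; PV = 4250 × 157.076305 = 667,574.2947
(annuity-due: payments at period start, so ×(1+i).)

R$667,574.29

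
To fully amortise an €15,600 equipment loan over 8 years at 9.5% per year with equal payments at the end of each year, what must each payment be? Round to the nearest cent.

€2,871.11

PMT = 15600 / ( [1 − (1+0.095)^(−8)] / 0.095 ) = 15600 / 5.433436 = 2,871.1115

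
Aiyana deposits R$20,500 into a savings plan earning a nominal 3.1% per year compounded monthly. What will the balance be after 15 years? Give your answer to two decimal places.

R$32,616.73

With 12 periods per year: i = 0.00258333, n = 180.
20,500 × (1+0.00258333)^180 = 20,500 × 1.591060 = 32,616.7283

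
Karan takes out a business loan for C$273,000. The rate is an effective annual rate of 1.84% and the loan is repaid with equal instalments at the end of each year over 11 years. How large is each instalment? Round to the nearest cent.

C$27,641.31

PMT = 273000 / ( [1 − (1+0.0184)^(−11)] / 0.0184 ) = 273000 / 9.876520 = 27,641.3136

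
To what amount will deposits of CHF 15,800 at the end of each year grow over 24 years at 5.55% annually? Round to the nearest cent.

CHF 756,102.19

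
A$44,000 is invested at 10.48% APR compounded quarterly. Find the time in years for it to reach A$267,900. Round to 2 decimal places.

17.46 years

Periodic rate i = 0.1048/4 = 0.0262.
n = ln(267900/44000) / ln(1+0.0262) = ln(6.08864) / 0.025863 = 69.8468 quarters
= 69.8468/4 years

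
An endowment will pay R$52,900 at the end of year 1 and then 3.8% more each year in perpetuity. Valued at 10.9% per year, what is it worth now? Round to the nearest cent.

PV = PMT / (i − g) = 52900 / (0.109 − 0.038) = 52900 / 0.071000 = 745,070.4225

R$745,070.42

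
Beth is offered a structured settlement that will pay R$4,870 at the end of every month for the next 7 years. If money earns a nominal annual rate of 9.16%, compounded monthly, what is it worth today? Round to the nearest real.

With 12 periods per year: i = 0.00763333, n = 84.
PV = PMT · [1 − (1+i)^(−n)] / i = 4870 · 61.841403 = 301,167.6304

R$301,168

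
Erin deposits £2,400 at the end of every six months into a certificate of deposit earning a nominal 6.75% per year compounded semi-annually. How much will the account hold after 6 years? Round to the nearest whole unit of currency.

£34,796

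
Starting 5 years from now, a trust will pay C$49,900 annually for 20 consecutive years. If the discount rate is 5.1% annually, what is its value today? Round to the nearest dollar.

PV at t=4 (ordinary 20-year annuity): 49900 × a(20|0.051) = 49900 × 12.357217 = 616,625.1357
PV₀ = 616,625.1357 / (1+0.051)^4 = 616,625.1357 / 1.220143 = 505,371.0501

C$505,371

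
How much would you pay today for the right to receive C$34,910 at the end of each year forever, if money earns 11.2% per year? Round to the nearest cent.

PV = C/r = 34910/0.112 = 311,696.4286

C$311,696.43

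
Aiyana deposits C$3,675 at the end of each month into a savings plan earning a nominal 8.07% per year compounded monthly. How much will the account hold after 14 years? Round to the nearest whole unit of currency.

i = 0.0807/12 = 0.006725 per month; n = 14·12 = 168.
FV = 3675 × [(1+0.006725)^168 − 1] / 0.006725 = 3675 × 309.792429 = 1,138,487.1781

C$1,138,487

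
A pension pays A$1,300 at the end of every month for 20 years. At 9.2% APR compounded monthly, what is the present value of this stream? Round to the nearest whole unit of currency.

A$142,446

With 12 periods per year: i = 0.00766667, n = 240.
PV = PMT · [1 − (1+i)^(−n)] / i = 1300 · 109.573585 = 142,445.6610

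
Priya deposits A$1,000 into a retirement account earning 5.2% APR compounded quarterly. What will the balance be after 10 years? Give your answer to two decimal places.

i = 0.052/4 = 0.013 per quarter; n = 10·4 = 40.
FV = PV·(1+i)^n = 1,000 × 1.676401 = 1,676.4006

A$1,676.40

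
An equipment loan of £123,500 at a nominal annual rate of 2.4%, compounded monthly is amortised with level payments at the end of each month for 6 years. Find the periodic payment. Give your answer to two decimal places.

i = 0.024/12 = 0.002 per month; n = 6·12 = 72.
PMT = 123500 / ( [1 − (1+0.002)^(−72)] / 0.002 ) = 123500 / 66.993861 = 1,843.4525

£1,843.45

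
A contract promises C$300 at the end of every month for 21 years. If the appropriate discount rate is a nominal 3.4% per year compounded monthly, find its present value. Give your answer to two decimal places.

With 12 periods per year: i = 0.00283333, n = 252.
PV = 300 × [1 − (1+0.00283333)^(−252)] / 0.00283333 = 300 × 179.937820 = 53,981.3459

C$53,981.35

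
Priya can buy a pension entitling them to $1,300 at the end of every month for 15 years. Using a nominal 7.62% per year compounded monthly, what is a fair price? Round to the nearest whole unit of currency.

i = 0.0762/12 = 0.00635 per month; n = 15·12 = 180.
PV = 1300 × [1 − (1+0.00635)^(−180)] / 0.00635 = 1300 × 107.084194 = 139,209.4526

$139,209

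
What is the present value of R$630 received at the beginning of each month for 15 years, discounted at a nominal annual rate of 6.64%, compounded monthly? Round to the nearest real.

R$72,084

i = 0.0664/12 = 0.00553333 per month; n = 15·12 = 180.
Annuity factor a(180|0.00553333) × (1+i) = 114.418302; PV = 630 × 114.418302 = 72,083.5303
Payments are at the start of each period, so multiply by (1+i).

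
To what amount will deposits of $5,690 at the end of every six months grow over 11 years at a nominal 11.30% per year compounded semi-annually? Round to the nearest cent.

With 2 periods per year: i = 0.0565, n = 22.
Accumulation factor s(22|0.0565) = 41.604420; FV = 5690 × 41.604420 = 236,729.1503

$236,729.15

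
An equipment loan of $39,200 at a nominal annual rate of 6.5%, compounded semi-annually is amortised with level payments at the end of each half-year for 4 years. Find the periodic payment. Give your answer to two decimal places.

$5,643.34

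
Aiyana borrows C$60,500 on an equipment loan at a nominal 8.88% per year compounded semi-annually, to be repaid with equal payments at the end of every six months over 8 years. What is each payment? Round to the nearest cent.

C$5,362.04

Periodic rate i = 0.0888/2 = 0.0444; n = 8 × 2 = 16 periods.
Annuity-PV factor = 11.283017; PMT = 60500 / 11.283017 = 5,362.0412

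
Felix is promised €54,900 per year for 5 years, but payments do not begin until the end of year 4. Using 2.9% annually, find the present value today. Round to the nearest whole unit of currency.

PV at t=3 (ordinary 5-year annuity): 54900 × a(5|0.029) = 54900 × 4.592813 = 252,145.4210
PV₀ = 252,145.4210 / (1+0.029)^3 = 252,145.4210 / 1.089547 = 231,422.1699

€231,422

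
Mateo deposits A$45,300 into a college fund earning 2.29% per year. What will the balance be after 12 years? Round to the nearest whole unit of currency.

45,300 × (1+0.0229)^12 = 45,300 × 1.312194 = 59,442.4013

A$59,442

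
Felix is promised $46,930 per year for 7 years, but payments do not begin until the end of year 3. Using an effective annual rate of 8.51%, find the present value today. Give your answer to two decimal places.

PV at t=2 (ordinary 7-year annuity): 46930 × a(7|0.0851) = 46930 × 5.116780 = 240,130.4884
Discount back 2 years: 240,130.4884 × (1+0.0851)^(−2) = 240,130.4884 × 0.849299 = 203,942.5181

$203,942.52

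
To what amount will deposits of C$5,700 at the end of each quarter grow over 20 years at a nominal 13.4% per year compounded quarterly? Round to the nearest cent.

C$2,204,877.61

i = 0.134/4 = 0.0335 per quarter; n = 20·4 = 80.
FV = PMT · [(1+i)^n − 1] / i = 5700 · 386.820633 = 2,204,877.6070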